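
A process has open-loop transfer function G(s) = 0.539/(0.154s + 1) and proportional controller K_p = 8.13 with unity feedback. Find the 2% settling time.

T_s ≈ 0.114 s

Closed loop: T(s) = K_p·G/(1+K_p·G) = 4.382/(0.154s + 1 + 4.382), with pole at s = −(1 + 4.382)/0.154 = −34.95.
τ = 1/34.95 = 0.02861 s, so 2% settling time ≈ 4τ = 0.114 s.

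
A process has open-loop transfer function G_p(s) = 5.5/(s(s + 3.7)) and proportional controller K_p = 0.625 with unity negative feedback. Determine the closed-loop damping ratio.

ζ = 0.998

With unity feedback the closed-loop characteristic equation is s² + 3.7s + 0.625·5.5 = s² + 3.7s + 3.438 = 0.
Matching s² + 2ζω_n s + ω_n²: ω_n = √3.438 = 1.854 rad/s and 2ζω_n = 3.7, so ζ = 3.7/(2·1.854) = 0.998.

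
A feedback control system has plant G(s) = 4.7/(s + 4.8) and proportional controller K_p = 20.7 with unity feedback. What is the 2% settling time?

Closed-loop transfer function: T(s) = K_p·G(s)/(1 + K_p·G(s)) = 97.29/(s + 4.8 + 97.29) = 97.29/(s + 102.1).
Time constant τ = 1/102.1 = 0.009795 s, so the 2% settling time is about 4τ = 0.0392 s.

T_s ≈ 0.0392 s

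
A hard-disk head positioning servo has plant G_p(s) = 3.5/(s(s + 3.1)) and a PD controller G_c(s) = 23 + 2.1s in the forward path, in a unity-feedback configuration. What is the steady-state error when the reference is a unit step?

0

The open loop G_c(s)G_p(s) has a pole at the origin (type 1), so the static position error constant is infinite and e_ss = 1/(1+∞) = 0.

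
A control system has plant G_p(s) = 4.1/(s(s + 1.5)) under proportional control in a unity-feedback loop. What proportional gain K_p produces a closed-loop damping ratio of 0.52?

K_p = 0.507

Closed-loop characteristic equation: s² + 1.5s + K_p·4.1 = 0.
So ω_n = √(4.1K_p) and 2ζω_n = 1.5, giving ζ = 1.5/(2√(4.1K_p)).
Setting ζ = 0.52: √(4.1K_p) = 1.5/(2·0.52) = 1.442, so K_p = 2.08/4.1 = 0.507.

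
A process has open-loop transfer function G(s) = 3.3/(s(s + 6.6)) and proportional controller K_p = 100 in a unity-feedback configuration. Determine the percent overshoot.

56%

Closed-loop characteristic equation: s² + 6.6s + 330 = 0, so ω_n = 18.17 rad/s and ζ = 6.6/(2·18.17) = 0.1817.
%OS = 100·exp(−πζ/√(1−ζ²)) = 100·exp(−π·0.1817/√0.967) = 56%.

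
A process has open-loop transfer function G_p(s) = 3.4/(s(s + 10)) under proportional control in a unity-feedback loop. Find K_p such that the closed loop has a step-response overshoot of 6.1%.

From %OS = 100·exp(−πζ/√(1−ζ²)) = 6.1%, ζ = −ln(0.061)/√(π²+ln²(0.061)) = 0.6649.
Characteristic equation s² + 10s + 3.4K_p = 0 gives ζ = 10/(2√(3.4K_p)).
Setting ζ = 0.6649: √(3.4K_p) = 10/(2·0.6649) = 7.519, so K_p = 56.54/3.4 = 16.6.

K_p = 16.6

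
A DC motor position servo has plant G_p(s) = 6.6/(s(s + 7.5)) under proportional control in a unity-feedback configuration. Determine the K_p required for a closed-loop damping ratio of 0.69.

Closed-loop characteristic equation: s² + 7.5s + K_p·6.6 = 0.
So ω_n = √(6.6K_p) and 2ζω_n = 7.5, giving ζ = 7.5/(2√(6.6K_p)).
Setting ζ = 0.69: √(6.6K_p) = 7.5/(2·0.69) = 5.435, so K_p = 29.54/6.6 = 4.48.

K_p = 4.48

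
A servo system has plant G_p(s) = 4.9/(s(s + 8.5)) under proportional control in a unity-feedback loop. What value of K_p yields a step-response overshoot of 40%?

From %OS = 100·exp(−πζ/√(1−ζ²)) = 40%, ζ = −ln(0.4)/√(π²+ln²(0.4)) = 0.28.
Characteristic equation s² + 8.5s + 4.9K_p = 0 gives ζ = 8.5/(2√(4.9K_p)).
Setting ζ = 0.28: √(4.9K_p) = 8.5/(2·0.28) = 15.18, so K_p = 230.4/4.9 = 47.

K_p = 47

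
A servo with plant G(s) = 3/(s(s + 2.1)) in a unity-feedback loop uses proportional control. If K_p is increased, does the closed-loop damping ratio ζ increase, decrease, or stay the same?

decrease

ζ = 2.1/(2√(3K_p)); increasing K_p raises the denominator, so ζ falls.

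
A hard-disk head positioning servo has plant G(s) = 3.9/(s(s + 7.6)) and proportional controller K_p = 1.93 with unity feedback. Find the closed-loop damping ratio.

The closed-loop denominator is s(s+7.6) + 1.93·3.9 = s² + 7.6s + 7.527.
So ω_n² = 7.527 ⇒ ω_n = 2.744 rad/s, and ζ = 7.6/(2ω_n) = 1.39.

ζ = 1.39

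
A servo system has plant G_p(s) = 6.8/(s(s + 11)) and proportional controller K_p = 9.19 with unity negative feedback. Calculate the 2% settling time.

T_s ≈ 0.727 s

From 1 + K_pG_p(s) = 0: s² + 11s + 62.49 = 0 ⇒ ω_n = 7.905, ζ = 0.6957.
2% settling time T_s ≈ 4/(ζω_n) = 4/5.5 = 0.727 s.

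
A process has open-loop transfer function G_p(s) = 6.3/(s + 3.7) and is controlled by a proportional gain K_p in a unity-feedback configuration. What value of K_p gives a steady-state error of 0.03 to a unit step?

K_p = 19

For a type-0 loop with proportional control, e_ss = 1/(1 + K_p·G_p(0)).
G_p(0) = 1.703. Require 1/(1 + K_p·1.703) = 0.03, so 1 + 1.703·K_p = 33.33.
K_p = (33.33 − 1)/1.703 = 19.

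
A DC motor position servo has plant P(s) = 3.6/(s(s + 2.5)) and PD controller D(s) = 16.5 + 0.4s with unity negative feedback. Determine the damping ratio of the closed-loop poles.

ζ = 0.256

Forward path: (16.5 + 0.4s)·3.6/(s(s+2.5)). The closed-loop characteristic equation is s² + (2.5 + 3.6·0.4)s + 3.6·16.5 = 0.
That is s² + 3.94s + 59.4 = 0, so ω_n = 7.707 rad/s and ζ = 3.94/(2·7.707) = 0.2556.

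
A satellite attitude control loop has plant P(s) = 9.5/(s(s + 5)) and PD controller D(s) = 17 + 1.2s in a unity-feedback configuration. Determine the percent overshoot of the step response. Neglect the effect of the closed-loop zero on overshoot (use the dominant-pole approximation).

Forward path: (17 + 1.2s)·9.5/(s(s+5)). The closed-loop characteristic equation is s² + (5 + 9.5·1.2)s + 9.5·17 = 0.
That is s² + 16.4s + 161.5 = 0, so ω_n = 12.71 rad/s and ζ = 16.4/(2·12.71) = 0.6452.
%OS = 100·exp(−πζ/√(1−ζ²)) = 7.04%.

7.04%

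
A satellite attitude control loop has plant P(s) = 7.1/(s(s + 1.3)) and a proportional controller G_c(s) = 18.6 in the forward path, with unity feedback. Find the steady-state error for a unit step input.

The open loop G_c(s)P(s) has a pole at the origin (type 1), so the static position error constant is infinite and e_ss = 1/(1+∞) = 0.

0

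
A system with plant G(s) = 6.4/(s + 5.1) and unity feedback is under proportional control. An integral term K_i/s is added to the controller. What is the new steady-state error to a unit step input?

Adding integral action puts a pole at s = 0 in the forward path, raising the system type to 1; a type-1 loop has zero steady-state error to a step.

0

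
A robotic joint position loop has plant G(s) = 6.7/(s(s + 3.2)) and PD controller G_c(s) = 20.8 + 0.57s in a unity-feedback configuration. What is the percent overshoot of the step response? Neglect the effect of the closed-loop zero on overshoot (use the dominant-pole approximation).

37.6%

Forward path: (20.8 + 0.57s)·6.7/(s(s+3.2)). The closed-loop characteristic equation is s² + (3.2 + 6.7·0.57)s + 6.7·20.8 = 0.
That is s² + 7.019s + 139.4 = 0, so ω_n = 11.81 rad/s and ζ = 7.019/(2·11.81) = 0.2973.
%OS = 100·exp(−πζ/√(1−ζ²)) = 37.6%.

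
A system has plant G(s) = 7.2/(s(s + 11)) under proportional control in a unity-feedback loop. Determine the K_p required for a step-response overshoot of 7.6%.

K_p = 10.4

From %OS = 100·exp(−πζ/√(1−ζ²)) = 7.6%, ζ = −ln(0.076)/√(π²+ln²(0.076)) = 0.6342.
Characteristic equation s² + 11s + 7.2K_p = 0 gives ζ = 11/(2√(7.2K_p)).
Setting ζ = 0.6342: √(7.2K_p) = 11/(2·0.6342) = 8.672, so K_p = 75.21/7.2 = 10.4.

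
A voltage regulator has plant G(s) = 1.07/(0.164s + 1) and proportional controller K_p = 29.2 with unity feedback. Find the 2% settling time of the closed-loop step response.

T_s ≈ 0.0203 s

Closed loop: T(s) = K_p·G/(1+K_p·G) = 31.24/(0.164s + 1 + 31.24), with pole at s = −(1 + 31.24)/0.164 = −196.6.
τ = 1/196.6 = 0.005086 s, so 2% settling time ≈ 4τ = 0.0203 s.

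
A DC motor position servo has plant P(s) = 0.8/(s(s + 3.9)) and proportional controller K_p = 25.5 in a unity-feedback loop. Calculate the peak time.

The closed-loop denominator s² + 3.9s + 20.4 gives ω_n = √20.4 = 4.517 and ζ = 3.9/(2ω_n) = 0.4317.
Damped frequency ω_d = ω_n√(1−ζ²) = 4.074 rad/s, so peak time T_p = π/ω_d = 0.771 s.

T_p = 0.771 s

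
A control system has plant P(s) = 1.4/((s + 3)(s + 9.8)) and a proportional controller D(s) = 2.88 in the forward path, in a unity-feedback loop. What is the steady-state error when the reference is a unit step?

The loop is type 0. Static position error constant K_pos = D(0)·P(0) = 2.88·0.04762 = 0.1371.
Steady-state error to a unit step: e_ss = 1/(1+K_pos) = 1/1.137 = 0.879.

0.879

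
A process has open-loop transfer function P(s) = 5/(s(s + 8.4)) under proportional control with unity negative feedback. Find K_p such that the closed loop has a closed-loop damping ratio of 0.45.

K_p = 17.4

Closed-loop characteristic equation: s² + 8.4s + K_p·5 = 0.
So ω_n = √(5K_p) and 2ζω_n = 8.4, giving ζ = 8.4/(2√(5K_p)).
Setting ζ = 0.45: √(5K_p) = 8.4/(2·0.45) = 9.333, so K_p = 87.11/5 = 17.4.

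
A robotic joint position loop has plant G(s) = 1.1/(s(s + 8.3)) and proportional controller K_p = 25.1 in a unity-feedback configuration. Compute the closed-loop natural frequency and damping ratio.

The closed-loop denominator is s(s+8.3) + 25.1·1.1 = s² + 8.3s + 27.61.
Matching s² + 2ζω_n s + ω_n²: ω_n = √27.61 = 5.255 rad/s and 2ζω_n = 8.3, so ζ = 8.3/(2·5.255) = 0.79.

ω_n = 5.25 rad/s, ζ = 0.79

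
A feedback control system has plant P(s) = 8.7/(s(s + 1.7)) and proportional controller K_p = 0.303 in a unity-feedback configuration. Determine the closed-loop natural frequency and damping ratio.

ω_n = 1.62 rad/s, ζ = 0.524

With unity feedback the closed-loop characteristic equation is s² + 1.7s + 0.303·8.7 = s² + 1.7s + 2.636 = 0.
So ω_n² = 2.636 ⇒ ω_n = 1.624 rad/s, and ζ = 1.7/(2ω_n) = 0.524.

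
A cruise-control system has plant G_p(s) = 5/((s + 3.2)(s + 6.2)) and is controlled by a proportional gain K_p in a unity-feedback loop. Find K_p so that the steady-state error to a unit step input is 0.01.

K_p = 393

The loop is type 0, so e_ss(step) = 1/(1 + K_pos) with K_pos = K_p·G_p(0).
G_p(0) = 0.252. Require 1/(1 + K_p·0.252) = 0.01, so 1 + 0.252·K_p = 100.
K_p = (100 − 1)/0.252 = 393.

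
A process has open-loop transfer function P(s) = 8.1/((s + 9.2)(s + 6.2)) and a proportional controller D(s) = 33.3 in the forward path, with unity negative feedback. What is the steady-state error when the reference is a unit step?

0.175

The loop is type 0. Static position error constant K_pos = D(0)·P(0) = 33.3·0.142 = 4.729.
Steady-state error to a unit step: e_ss = 1/(1+K_pos) = 1/5.729 = 0.175.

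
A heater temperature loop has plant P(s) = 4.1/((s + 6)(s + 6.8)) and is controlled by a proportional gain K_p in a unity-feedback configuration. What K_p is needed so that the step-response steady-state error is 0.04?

K_p = 239

The loop is type 0, so e_ss(step) = 1/(1 + K_pos) with K_pos = K_p·P(0).
P(0) = 0.1005. Require 1/(1 + K_p·0.1005) = 0.04, so 1 + 0.1005·K_p = 25.
K_p = (25 − 1)/0.1005 = 239.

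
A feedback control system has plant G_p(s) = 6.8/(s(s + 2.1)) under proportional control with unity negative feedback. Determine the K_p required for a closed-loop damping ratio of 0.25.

Closed-loop characteristic equation: s² + 2.1s + K_p·6.8 = 0.
So ω_n = √(6.8K_p) and 2ζω_n = 2.1, giving ζ = 2.1/(2√(6.8K_p)).
Setting ζ = 0.25: √(6.8K_p) = 2.1/(2·0.25) = 4.2, so K_p = 17.64/6.8 = 2.59.

K_p = 2.59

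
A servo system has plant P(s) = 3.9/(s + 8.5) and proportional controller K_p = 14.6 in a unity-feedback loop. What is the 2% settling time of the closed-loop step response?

Closed-loop transfer function: T(s) = K_p·P(s)/(1 + K_p·P(s)) = 56.94/(s + 8.5 + 56.94) = 56.94/(s + 65.44).
Time constant τ = 1/65.44 = 0.01528 s, so the 2% settling time is about 4τ = 0.0611 s.

T_s ≈ 0.0611 s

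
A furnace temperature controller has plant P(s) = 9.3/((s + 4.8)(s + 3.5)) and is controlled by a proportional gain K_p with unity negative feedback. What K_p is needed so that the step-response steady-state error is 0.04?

K_p = 43.4

For a type-0 loop with proportional control, e_ss = 1/(1 + K_p·P(0)).
P(0) = 0.5536. Require 1/(1 + K_p·0.5536) = 0.04, so 1 + 0.5536·K_p = 25.
K_p = (25 − 1)/0.5536 = 43.4.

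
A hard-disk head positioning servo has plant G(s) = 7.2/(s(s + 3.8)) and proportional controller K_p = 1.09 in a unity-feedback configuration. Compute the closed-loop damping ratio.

The closed-loop denominator is s(s+3.8) + 1.09·7.2 = s² + 3.8s + 7.848.
So ω_n² = 7.848 ⇒ ω_n = 2.801 rad/s, and ζ = 3.8/(2ω_n) = 0.678.

ζ = 0.678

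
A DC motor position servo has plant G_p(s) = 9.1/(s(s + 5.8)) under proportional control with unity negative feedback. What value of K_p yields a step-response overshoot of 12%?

From %OS = 100·exp(−πζ/√(1−ζ²)) = 12%, ζ = −ln(0.12)/√(π²+ln²(0.12)) = 0.5594.
Characteristic equation s² + 5.8s + 9.1K_p = 0 gives ζ = 5.8/(2√(9.1K_p)).
Setting ζ = 0.5594: √(9.1K_p) = 5.8/(2·0.5594) = 5.184, so K_p = 26.87/9.1 = 2.95.

K_p = 2.95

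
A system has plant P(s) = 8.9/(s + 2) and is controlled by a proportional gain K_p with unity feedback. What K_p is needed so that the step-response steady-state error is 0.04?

For a type-0 loop with proportional control, e_ss = 1/(1 + K_p·P(0)).
P(0) = 4.45. Require 1/(1 + K_p·4.45) = 0.04, so 1 + 4.45·K_p = 25.
K_p = (25 − 1)/4.45 = 5.39.

K_p = 5.39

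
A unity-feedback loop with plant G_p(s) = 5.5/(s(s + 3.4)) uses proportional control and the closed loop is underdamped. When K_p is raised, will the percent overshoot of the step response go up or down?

ζ = 3.4/(2√(5.5K_p)) decreases as K_p grows; lower damping means more overshoot.

increase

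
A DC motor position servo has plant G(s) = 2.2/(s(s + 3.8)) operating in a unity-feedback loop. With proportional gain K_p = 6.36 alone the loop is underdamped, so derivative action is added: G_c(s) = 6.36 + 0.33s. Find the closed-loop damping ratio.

Forward path: (6.36 + 0.33s)·2.2/(s(s+3.8)). The closed-loop characteristic equation is s² + (3.8 + 2.2·0.33)s + 2.2·6.36 = 0.
That is s² + 4.526s + 13.99 = 0, so ω_n = 3.741 rad/s and ζ = 4.526/(2·3.741) = 0.605.

ζ = 0.605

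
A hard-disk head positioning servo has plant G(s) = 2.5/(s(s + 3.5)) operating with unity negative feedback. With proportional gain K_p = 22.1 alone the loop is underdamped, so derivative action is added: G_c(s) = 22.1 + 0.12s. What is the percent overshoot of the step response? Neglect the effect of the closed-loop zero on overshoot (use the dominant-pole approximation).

Forward path: (22.1 + 0.12s)·2.5/(s(s+3.5)). The closed-loop characteristic equation is s² + (3.5 + 2.5·0.12)s + 2.5·22.1 = 0.
That is s² + 3.8s + 55.25 = 0, so ω_n = 7.433 rad/s and ζ = 3.8/(2·7.433) = 0.2556.
%OS = 100·exp(−πζ/√(1−ζ²)) = 43.6%.

43.6%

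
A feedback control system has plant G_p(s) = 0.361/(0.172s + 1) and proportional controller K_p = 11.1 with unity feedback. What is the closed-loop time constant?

Closed loop: T(s) = K_p·G_p/(1+K_p·G_p) = 4.007/(0.172s + 1 + 4.007), with pole at s = −(1 + 4.007)/0.172 = −29.11.
Closed-loop time constant τ = 1/29.11 = 0.0344 s.

τ = 0.0344 s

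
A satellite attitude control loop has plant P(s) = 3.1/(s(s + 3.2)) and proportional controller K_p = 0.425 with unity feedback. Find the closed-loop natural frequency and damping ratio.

1 + K_p·P(s) = 0 gives s² + 3.2s + 1.317 = 0.
So ω_n² = 1.317 ⇒ ω_n = 1.148 rad/s, and ζ = 3.2/(2ω_n) = 1.39.

ω_n = 1.15 rad/s, ζ = 1.39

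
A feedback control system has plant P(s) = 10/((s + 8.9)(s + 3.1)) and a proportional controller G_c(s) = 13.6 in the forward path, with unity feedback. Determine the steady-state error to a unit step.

0.169

The loop is type 0. Static position error constant K_pos = G_c(0)·P(0) = 13.6·0.3625 = 4.929.
Steady-state error to a unit step: e_ss = 1/(1+K_pos) = 1/5.929 = 0.169.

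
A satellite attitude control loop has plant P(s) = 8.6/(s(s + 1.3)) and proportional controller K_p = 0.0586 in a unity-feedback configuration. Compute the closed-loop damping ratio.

ζ = 0.916

The closed-loop denominator is s(s+1.3) + 0.0586·8.6 = s² + 1.3s + 0.504.
Matching s² + 2ζω_n s + ω_n²: ω_n = √0.504 = 0.7099 rad/s and 2ζω_n = 1.3, so ζ = 1.3/(2·0.7099) = 0.916.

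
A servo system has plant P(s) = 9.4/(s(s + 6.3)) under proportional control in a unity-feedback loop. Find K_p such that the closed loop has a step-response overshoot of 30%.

K_p = 8.24

From %OS = 100·exp(−πζ/√(1−ζ²)) = 30%, ζ = −ln(0.3)/√(π²+ln²(0.3)) = 0.3579.
Characteristic equation s² + 6.3s + 9.4K_p = 0 gives ζ = 6.3/(2√(9.4K_p)).
Setting ζ = 0.3579: √(9.4K_p) = 6.3/(2·0.3579) = 8.802, so K_p = 77.48/9.4 = 8.24.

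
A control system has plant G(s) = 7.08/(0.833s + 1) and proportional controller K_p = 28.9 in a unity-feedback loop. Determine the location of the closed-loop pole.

s = -246.8

Closed loop: T(s) = K_p·G/(1+K_p·G) = 204.6/(0.833s + 1 + 204.6), with pole at s = −(1 + 204.6)/0.833 = −246.8.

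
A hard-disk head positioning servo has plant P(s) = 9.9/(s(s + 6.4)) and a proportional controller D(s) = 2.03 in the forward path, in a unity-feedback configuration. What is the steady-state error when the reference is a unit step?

0

The open loop D(s)P(s) has a pole at the origin (type 1), so the static position error constant is infinite and e_ss = 1/(1+∞) = 0.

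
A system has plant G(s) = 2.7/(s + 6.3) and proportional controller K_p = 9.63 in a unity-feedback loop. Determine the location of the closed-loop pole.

Closed-loop transfer function: T(s) = K_p·G(s)/(1 + K_p·G(s)) = 26/(s + 6.3 + 26) = 26/(s + 32.3).
The closed-loop pole is at s = −32.3.

s = -32.3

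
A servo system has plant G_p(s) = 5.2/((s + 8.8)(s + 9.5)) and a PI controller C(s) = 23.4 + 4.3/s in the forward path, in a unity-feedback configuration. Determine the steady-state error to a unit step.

The open loop C(s)G_p(s) has a pole at the origin (type 1), so the static position error constant is infinite and e_ss = 1/(1+∞) = 0.

0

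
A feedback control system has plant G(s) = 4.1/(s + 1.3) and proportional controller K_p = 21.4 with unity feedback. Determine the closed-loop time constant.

τ = 0.0112 s

Closed-loop transfer function: T(s) = K_p·G(s)/(1 + K_p·G(s)) = 87.74/(s + 1.3 + 87.74) = 87.74/(s + 89.04).
Time constant τ = 1/89.04 = 0.0112 s.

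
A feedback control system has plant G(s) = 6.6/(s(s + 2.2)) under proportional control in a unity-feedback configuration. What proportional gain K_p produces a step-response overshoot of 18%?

From %OS = 100·exp(−πζ/√(1−ζ²)) = 18%, ζ = −ln(0.18)/√(π²+ln²(0.18)) = 0.4791.
Characteristic equation s² + 2.2s + 6.6K_p = 0 gives ζ = 2.2/(2√(6.6K_p)).
Setting ζ = 0.4791: √(6.6K_p) = 2.2/(2·0.4791) = 2.296, so K_p = 5.271/6.6 = 0.799.

K_p = 0.799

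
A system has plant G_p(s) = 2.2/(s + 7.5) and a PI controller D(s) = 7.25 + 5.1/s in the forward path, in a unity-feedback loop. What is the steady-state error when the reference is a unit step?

The open loop D(s)G_p(s) has a pole at the origin (type 1), so the static position error constant is infinite and e_ss = 1/(1+∞) = 0.

0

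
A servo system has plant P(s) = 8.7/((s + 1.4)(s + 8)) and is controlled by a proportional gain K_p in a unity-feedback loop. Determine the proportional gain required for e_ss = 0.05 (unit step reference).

Steady-state error for a unit step on this type-0 loop is 1/(1 + K_p·P(0)).
P(0) = 0.7768. Require 1/(1 + K_p·0.7768) = 0.05, so 1 + 0.7768·K_p = 20.
K_p = (20 − 1)/0.7768 = 24.5.

K_p = 24.5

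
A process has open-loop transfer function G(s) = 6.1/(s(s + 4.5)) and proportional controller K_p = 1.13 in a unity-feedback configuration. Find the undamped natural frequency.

ω_n = 2.63 rad/s

1 + K_p·G(s) = 0 gives s² + 4.5s + 6.893 = 0.
So ω_n² = 6.893 ⇒ ω_n = 2.625 rad/s, and ζ = 4.5/(2ω_n) = 0.857.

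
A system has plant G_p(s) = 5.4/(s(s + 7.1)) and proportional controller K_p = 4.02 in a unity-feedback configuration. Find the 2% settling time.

The closed-loop denominator s² + 7.1s + 21.71 gives ω_n = √21.71 = 4.659 and ζ = 7.1/(2ω_n) = 0.7619.
2% settling time T_s ≈ 4/(ζω_n) = 4/3.55 = 1.13 s.

T_s ≈ 1.13 s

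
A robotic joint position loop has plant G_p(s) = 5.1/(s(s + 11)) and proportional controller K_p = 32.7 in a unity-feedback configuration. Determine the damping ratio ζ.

With unity feedback the closed-loop characteristic equation is s² + 11s + 32.7·5.1 = s² + 11s + 166.8 = 0.
Matching s² + 2ζω_n s + ω_n²: ω_n = √166.8 = 12.91 rad/s and 2ζω_n = 11, so ζ = 11/(2·12.91) = 0.426.

ζ = 0.426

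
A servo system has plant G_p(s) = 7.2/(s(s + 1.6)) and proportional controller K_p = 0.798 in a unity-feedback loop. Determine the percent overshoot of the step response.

32.9%

Closed-loop characteristic equation: s² + 1.6s + 5.746 = 0, so ω_n = 2.397 rad/s and ζ = 1.6/(2·2.397) = 0.3338.
%OS = 100·exp(−πζ/√(1−ζ²)) = 100·exp(−π·0.3338/√0.8886) = 32.9%.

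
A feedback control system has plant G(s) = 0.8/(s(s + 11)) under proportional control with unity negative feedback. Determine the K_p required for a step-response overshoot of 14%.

K_p = 134

From %OS = 100·exp(−πζ/√(1−ζ²)) = 14%, ζ = −ln(0.14)/√(π²+ln²(0.14)) = 0.5305.
Characteristic equation s² + 11s + 0.8K_p = 0 gives ζ = 11/(2√(0.8K_p)).
Setting ζ = 0.5305: √(0.8K_p) = 11/(2·0.5305) = 10.37, so K_p = 107.5/0.8 = 134.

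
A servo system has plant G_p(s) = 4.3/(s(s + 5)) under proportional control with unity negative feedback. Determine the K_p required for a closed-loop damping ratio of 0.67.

Closed-loop characteristic equation: s² + 5s + K_p·4.3 = 0.
So ω_n = √(4.3K_p) and 2ζω_n = 5, giving ζ = 5/(2√(4.3K_p)).
Setting ζ = 0.67: √(4.3K_p) = 5/(2·0.67) = 3.731, so K_p = 13.92/4.3 = 3.24.

K_p = 3.24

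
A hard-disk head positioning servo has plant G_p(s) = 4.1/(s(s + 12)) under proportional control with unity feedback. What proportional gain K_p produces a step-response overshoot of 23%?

K_p = 48.9

From %OS = 100·exp(−πζ/√(1−ζ²)) = 23%, ζ = −ln(0.23)/√(π²+ln²(0.23)) = 0.4237.
Characteristic equation s² + 12s + 4.1K_p = 0 gives ζ = 12/(2√(4.1K_p)).
Setting ζ = 0.4237: √(4.1K_p) = 12/(2·0.4237) = 14.16, so K_p = 200.5/4.1 = 48.9.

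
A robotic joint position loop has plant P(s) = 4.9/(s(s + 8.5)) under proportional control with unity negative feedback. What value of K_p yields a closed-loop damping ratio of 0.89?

K_p = 4.65

Closed-loop characteristic equation: s² + 8.5s + K_p·4.9 = 0.
So ω_n = √(4.9K_p) and 2ζω_n = 8.5, giving ζ = 8.5/(2√(4.9K_p)).
Setting ζ = 0.89: √(4.9K_p) = 8.5/(2·0.89) = 4.775, so K_p = 22.8/4.9 = 4.65.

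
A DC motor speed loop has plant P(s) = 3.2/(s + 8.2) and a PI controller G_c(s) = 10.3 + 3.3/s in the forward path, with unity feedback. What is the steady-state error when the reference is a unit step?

The open loop G_c(s)P(s) has a pole at the origin (type 1), so the static position error constant is infinite and e_ss = 1/(1+∞) = 0.

0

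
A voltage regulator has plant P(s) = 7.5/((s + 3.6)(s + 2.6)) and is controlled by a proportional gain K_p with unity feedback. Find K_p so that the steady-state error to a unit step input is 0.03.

K_p = 40.4

Steady-state error for a unit step on this type-0 loop is 1/(1 + K_p·P(0)).
P(0) = 0.8013. Require 1/(1 + K_p·0.8013) = 0.03, so 1 + 0.8013·K_p = 33.33.
K_p = (33.33 − 1)/0.8013 = 40.4.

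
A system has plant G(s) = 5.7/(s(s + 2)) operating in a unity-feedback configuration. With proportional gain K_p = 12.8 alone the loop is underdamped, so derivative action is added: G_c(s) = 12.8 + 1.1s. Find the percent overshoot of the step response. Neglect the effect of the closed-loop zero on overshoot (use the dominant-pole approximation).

Forward path: (12.8 + 1.1s)·5.7/(s(s+2)). The closed-loop characteristic equation is s² + (2 + 5.7·1.1)s + 5.7·12.8 = 0.
That is s² + 8.27s + 72.96 = 0, so ω_n = 8.542 rad/s and ζ = 8.27/(2·8.542) = 0.4841.
%OS = 100·exp(−πζ/√(1−ζ²)) = 17.6%.

17.6%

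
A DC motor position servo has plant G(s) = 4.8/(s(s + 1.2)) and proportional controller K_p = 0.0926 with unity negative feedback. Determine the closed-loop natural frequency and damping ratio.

ω_n = 0.667 rad/s, ζ = 0.9

1 + K_p·G(s) = 0 gives s² + 1.2s + 0.4445 = 0.
So ω_n² = 0.4445 ⇒ ω_n = 0.6667 rad/s, and ζ = 1.2/(2ω_n) = 0.9.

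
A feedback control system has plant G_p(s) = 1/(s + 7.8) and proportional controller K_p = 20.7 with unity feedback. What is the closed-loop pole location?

s = -28.5

Closed-loop transfer function: T(s) = K_p·G_p(s)/(1 + K_p·G_p(s)) = 20.7/(s + 7.8 + 20.7) = 20.7/(s + 28.5).
The closed-loop pole is at s = −28.5.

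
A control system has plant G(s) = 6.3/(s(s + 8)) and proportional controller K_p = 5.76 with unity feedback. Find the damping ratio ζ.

1 + K_p·G(s) = 0 gives s² + 8s + 36.29 = 0.
So ω_n² = 36.29 ⇒ ω_n = 6.024 rad/s, and ζ = 8/(2ω_n) = 0.664.

ζ = 0.664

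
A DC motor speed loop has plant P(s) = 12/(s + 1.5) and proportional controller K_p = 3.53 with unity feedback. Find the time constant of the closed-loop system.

Closed-loop transfer function: T(s) = K_p·P(s)/(1 + K_p·P(s)) = 42.36/(s + 1.5 + 42.36) = 42.36/(s + 43.86).
Time constant τ = 1/43.86 = 0.0228 s.

τ = 0.0228 s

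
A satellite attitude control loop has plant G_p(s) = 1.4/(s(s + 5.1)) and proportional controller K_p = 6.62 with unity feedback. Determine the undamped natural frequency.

The closed-loop denominator is s(s+5.1) + 6.62·1.4 = s² + 5.1s + 9.268.
Matching s² + 2ζω_n s + ω_n²: ω_n = √9.268 = 3.044 rad/s and 2ζω_n = 5.1, so ζ = 5.1/(2·3.044) = 0.838.

ω_n = 3.04 rad/s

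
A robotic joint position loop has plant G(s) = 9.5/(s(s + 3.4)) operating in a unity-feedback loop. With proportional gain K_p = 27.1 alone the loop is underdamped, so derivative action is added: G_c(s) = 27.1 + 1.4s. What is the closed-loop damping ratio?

Forward path: (27.1 + 1.4s)·9.5/(s(s+3.4)). The closed-loop characteristic equation is s² + (3.4 + 9.5·1.4)s + 9.5·27.1 = 0.
That is s² + 16.7s + 257.4 = 0, so ω_n = 16.05 rad/s and ζ = 16.7/(2·16.05) = 0.5204.

ζ = 0.52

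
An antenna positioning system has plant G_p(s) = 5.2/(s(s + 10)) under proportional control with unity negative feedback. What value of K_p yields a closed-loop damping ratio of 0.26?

Closed-loop characteristic equation: s² + 10s + K_p·5.2 = 0.
So ω_n = √(5.2K_p) and 2ζω_n = 10, giving ζ = 10/(2√(5.2K_p)).
Setting ζ = 0.26: √(5.2K_p) = 10/(2·0.26) = 19.23, so K_p = 369.8/5.2 = 71.1.

K_p = 71.1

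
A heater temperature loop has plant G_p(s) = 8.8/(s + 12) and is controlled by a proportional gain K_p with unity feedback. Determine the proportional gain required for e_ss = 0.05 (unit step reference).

For a type-0 loop with proportional control, e_ss = 1/(1 + K_p·G_p(0)).
G_p(0) = 0.7333. Require 1/(1 + K_p·0.7333) = 0.05, so 1 + 0.7333·K_p = 20.
K_p = (20 − 1)/0.7333 = 25.9.

K_p = 25.9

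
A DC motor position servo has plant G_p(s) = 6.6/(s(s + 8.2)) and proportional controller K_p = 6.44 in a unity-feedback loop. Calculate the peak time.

Closed-loop characteristic equation: s² + 8.2s + 42.5 = 0, so ω_n = 6.52 rad/s and ζ = 8.2/(2·6.52) = 0.6289.
Damped frequency ω_d = ω_n√(1−ζ²) = 5.069 rad/s, so peak time T_p = π/ω_d = 0.62 s.

T_p = 0.62 s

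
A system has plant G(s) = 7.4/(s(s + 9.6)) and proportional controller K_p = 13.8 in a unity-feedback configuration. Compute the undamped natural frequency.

ω_n = 10.1 rad/s

1 + K_p·G(s) = 0 gives s² + 9.6s + 102.1 = 0.
So ω_n² = 102.1 ⇒ ω_n = 10.11 rad/s, and ζ = 9.6/(2ω_n) = 0.475.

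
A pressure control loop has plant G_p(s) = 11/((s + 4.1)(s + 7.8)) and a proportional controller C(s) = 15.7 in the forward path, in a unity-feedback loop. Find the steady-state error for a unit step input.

The loop is type 0. Static position error constant K_pos = C(0)·G_p(0) = 15.7·0.344 = 5.4.
Steady-state error to a unit step: e_ss = 1/(1+K_pos) = 1/6.4 = 0.156.

0.156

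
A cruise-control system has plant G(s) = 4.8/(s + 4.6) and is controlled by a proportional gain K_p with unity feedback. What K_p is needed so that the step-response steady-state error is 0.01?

The loop is type 0, so e_ss(step) = 1/(1 + K_pos) with K_pos = K_p·G(0).
G(0) = 1.043. Require 1/(1 + K_p·1.043) = 0.01, so 1 + 1.043·K_p = 100.
K_p = (100 − 1)/1.043 = 94.9.

K_p = 94.9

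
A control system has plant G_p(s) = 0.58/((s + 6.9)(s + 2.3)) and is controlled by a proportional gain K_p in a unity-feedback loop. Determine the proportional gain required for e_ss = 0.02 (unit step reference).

K_p = 1340

The loop is type 0, so e_ss(step) = 1/(1 + K_pos) with K_pos = K_p·G_p(0).
G_p(0) = 0.03655. Require 1/(1 + K_p·0.03655) = 0.02, so 1 + 0.03655·K_p = 50.
K_p = (50 − 1)/0.03655 = 1340.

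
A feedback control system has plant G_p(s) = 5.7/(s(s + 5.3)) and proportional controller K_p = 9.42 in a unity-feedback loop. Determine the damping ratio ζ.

1 + K_p·G_p(s) = 0 gives s² + 5.3s + 53.69 = 0.
Matching s² + 2ζω_n s + ω_n²: ω_n = √53.69 = 7.328 rad/s and 2ζω_n = 5.3, so ζ = 5.3/(2·7.328) = 0.362.

ζ = 0.362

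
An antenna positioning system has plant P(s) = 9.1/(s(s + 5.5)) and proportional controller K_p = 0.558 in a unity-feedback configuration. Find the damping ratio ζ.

With unity feedback the closed-loop characteristic equation is s² + 5.5s + 0.558·9.1 = s² + 5.5s + 5.078 = 0.
So ω_n² = 5.078 ⇒ ω_n = 2.253 rad/s, and ζ = 5.5/(2ω_n) = 1.22.

ζ = 1.22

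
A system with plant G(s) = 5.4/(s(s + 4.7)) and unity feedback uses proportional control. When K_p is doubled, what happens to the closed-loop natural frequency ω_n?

increase

ω_n = √(5.4·K_p), which grows with K_p.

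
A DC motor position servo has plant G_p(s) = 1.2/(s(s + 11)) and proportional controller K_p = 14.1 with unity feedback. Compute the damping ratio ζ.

With unity feedback the closed-loop characteristic equation is s² + 11s + 14.1·1.2 = s² + 11s + 16.92 = 0.
So ω_n² = 16.92 ⇒ ω_n = 4.113 rad/s, and ζ = 11/(2ω_n) = 1.34.

ζ = 1.34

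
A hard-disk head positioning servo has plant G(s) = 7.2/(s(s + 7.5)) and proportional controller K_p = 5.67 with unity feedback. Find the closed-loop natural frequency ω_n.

ω_n = 6.39 rad/s

With unity feedback the closed-loop characteristic equation is s² + 7.5s + 5.67·7.2 = s² + 7.5s + 40.82 = 0.
So ω_n² = 40.82 ⇒ ω_n = 6.389 rad/s, and ζ = 7.5/(2ω_n) = 0.587.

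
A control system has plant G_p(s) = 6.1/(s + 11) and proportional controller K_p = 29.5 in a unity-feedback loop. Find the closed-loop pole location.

s = -190.9

Closed-loop transfer function: T(s) = K_p·G_p(s)/(1 + K_p·G_p(s)) = 179.9/(s + 11 + 179.9) = 179.9/(s + 190.9).
The closed-loop pole is at s = −190.9.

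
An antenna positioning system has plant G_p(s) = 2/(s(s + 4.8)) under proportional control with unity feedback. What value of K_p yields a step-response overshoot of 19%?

From %OS = 100·exp(−πζ/√(1−ζ²)) = 19%, ζ = −ln(0.19)/√(π²+ln²(0.19)) = 0.4673.
Characteristic equation s² + 4.8s + 2K_p = 0 gives ζ = 4.8/(2√(2K_p)).
Setting ζ = 0.4673: √(2K_p) = 4.8/(2·0.4673) = 5.135, so K_p = 26.37/2 = 13.2.

K_p = 13.2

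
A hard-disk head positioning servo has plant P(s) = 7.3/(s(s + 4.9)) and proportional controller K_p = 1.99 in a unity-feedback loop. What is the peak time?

T_p = 1.08 s

Closed-loop characteristic equation: s² + 4.9s + 14.53 = 0, so ω_n = 3.811 rad/s and ζ = 4.9/(2·3.811) = 0.6428.
Damped frequency ω_d = ω_n√(1−ζ²) = 2.92 rad/s, so peak time T_p = π/ω_d = 1.08 s.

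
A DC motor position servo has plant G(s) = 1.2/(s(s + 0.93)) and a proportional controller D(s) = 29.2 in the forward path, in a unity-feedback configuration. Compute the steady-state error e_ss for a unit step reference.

The open loop D(s)G(s) has a pole at the origin (type 1), so the static position error constant is infinite and e_ss = 1/(1+∞) = 0.

0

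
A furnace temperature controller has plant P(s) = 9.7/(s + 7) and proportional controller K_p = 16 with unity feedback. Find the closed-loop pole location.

Closed-loop transfer function: T(s) = K_p·P(s)/(1 + K_p·P(s)) = 155.2/(s + 7 + 155.2) = 155.2/(s + 162.2).
The closed-loop pole is at s = −162.2.

s = -162.2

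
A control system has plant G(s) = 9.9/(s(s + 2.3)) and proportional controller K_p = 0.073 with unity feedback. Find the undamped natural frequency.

ω_n = 0.85 rad/s

1 + K_p·G(s) = 0 gives s² + 2.3s + 0.7227 = 0.
Matching s² + 2ζω_n s + ω_n²: ω_n = √0.7227 = 0.8501 rad/s and 2ζω_n = 2.3, so ζ = 2.3/(2·0.8501) = 1.35.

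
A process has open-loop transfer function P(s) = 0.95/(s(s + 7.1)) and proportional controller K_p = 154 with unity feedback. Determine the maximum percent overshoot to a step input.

Closed-loop characteristic equation: s² + 7.1s + 146.3 = 0, so ω_n = 12.1 rad/s and ζ = 7.1/(2·12.1) = 0.2935.
%OS = 100·exp(−πζ/√(1−ζ²)) = 100·exp(−π·0.2935/√0.9139) = 38.1%.

38.1%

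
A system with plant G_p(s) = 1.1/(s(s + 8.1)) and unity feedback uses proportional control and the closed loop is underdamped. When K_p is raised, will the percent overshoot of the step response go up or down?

increase

Characteristic equation s² + 8.1s + K_p·1.1 = 0: raising K_p raises ω_n while 2ζω_n = 8.1 is fixed, so ζ falls and overshoot grows.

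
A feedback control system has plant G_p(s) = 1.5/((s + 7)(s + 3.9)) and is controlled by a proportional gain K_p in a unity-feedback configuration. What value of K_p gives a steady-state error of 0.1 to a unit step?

K_p = 164

Steady-state error for a unit step on this type-0 loop is 1/(1 + K_p·G_p(0)).
G_p(0) = 0.05495. Require 1/(1 + K_p·0.05495) = 0.1, so 1 + 0.05495·K_p = 10.
K_p = (10 − 1)/0.05495 = 164.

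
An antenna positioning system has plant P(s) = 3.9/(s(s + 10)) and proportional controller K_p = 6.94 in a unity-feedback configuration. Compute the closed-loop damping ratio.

ζ = 0.961

The closed-loop denominator is s(s+10) + 6.94·3.9 = s² + 10s + 27.07.
Matching s² + 2ζω_n s + ω_n²: ω_n = √27.07 = 5.202 rad/s and 2ζω_n = 10, so ζ = 10/(2·5.202) = 0.961.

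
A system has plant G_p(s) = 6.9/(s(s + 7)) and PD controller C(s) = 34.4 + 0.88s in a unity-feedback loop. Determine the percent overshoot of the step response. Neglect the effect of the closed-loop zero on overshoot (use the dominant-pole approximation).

Forward path: (34.4 + 0.88s)·6.9/(s(s+7)). The closed-loop characteristic equation is s² + (7 + 6.9·0.88)s + 6.9·34.4 = 0.
That is s² + 13.07s + 237.4 = 0, so ω_n = 15.41 rad/s and ζ = 13.07/(2·15.41) = 0.4242.
%OS = 100·exp(−πζ/√(1−ζ²)) = 23%.

23%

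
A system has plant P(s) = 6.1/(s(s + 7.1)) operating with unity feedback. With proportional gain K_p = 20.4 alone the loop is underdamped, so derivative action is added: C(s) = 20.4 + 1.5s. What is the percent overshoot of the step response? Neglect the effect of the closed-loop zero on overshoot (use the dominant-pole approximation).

3.55%

Forward path: (20.4 + 1.5s)·6.1/(s(s+7.1)). The closed-loop characteristic equation is s² + (7.1 + 6.1·1.5)s + 6.1·20.4 = 0.
That is s² + 16.25s + 124.4 = 0, so ω_n = 11.16 rad/s and ζ = 16.25/(2·11.16) = 0.7284.
%OS = 100·exp(−πζ/√(1−ζ²)) = 3.55%.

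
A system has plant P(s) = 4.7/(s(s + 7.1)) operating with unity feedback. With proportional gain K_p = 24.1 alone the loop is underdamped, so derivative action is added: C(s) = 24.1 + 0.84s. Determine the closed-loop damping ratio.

Forward path: (24.1 + 0.84s)·4.7/(s(s+7.1)). The closed-loop characteristic equation is s² + (7.1 + 4.7·0.84)s + 4.7·24.1 = 0.
That is s² + 11.05s + 113.3 = 0, so ω_n = 10.64 rad/s and ζ = 11.05/(2·10.64) = 0.519.

ζ = 0.519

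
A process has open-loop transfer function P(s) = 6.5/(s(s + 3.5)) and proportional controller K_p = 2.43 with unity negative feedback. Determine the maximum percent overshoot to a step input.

The closed-loop denominator s² + 3.5s + 15.8 gives ω_n = √15.8 = 3.974 and ζ = 3.5/(2ω_n) = 0.4403.
%OS = 100·exp(−πζ/√(1−ζ²)) = 100·exp(−π·0.4403/√0.8061) = 21.4%.

21.4%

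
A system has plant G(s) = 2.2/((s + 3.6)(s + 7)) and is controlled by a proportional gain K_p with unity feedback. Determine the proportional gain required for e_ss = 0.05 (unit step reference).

For a type-0 loop with proportional control, e_ss = 1/(1 + K_p·G(0)).
G(0) = 0.0873. Require 1/(1 + K_p·0.0873) = 0.05, so 1 + 0.0873·K_p = 20.
K_p = (20 − 1)/0.0873 = 218.

K_p = 218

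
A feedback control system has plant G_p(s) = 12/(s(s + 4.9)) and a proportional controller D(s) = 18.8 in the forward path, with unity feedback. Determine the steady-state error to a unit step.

The open loop D(s)G_p(s) has a pole at the origin (type 1), so the static position error constant is infinite and e_ss = 1/(1+∞) = 0.

0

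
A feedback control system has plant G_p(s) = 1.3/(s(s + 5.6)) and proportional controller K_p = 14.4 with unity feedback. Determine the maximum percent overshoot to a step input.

Closed-loop characteristic equation: s² + 5.6s + 18.72 = 0, so ω_n = 4.327 rad/s and ζ = 5.6/(2·4.327) = 0.6472.
%OS = 100·exp(−πζ/√(1−ζ²)) = 100·exp(−π·0.6472/√0.5812) = 6.95%.

6.95%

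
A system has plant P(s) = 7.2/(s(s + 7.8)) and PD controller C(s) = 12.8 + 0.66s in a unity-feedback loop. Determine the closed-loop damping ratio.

ζ = 0.654

Forward path: (12.8 + 0.66s)·7.2/(s(s+7.8)). The closed-loop characteristic equation is s² + (7.8 + 7.2·0.66)s + 7.2·12.8 = 0.
That is s² + 12.55s + 92.16 = 0, so ω_n = 9.6 rad/s and ζ = 12.55/(2·9.6) = 0.6537.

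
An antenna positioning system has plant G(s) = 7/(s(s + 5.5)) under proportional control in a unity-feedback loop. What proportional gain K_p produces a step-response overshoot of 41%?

From %OS = 100·exp(−πζ/√(1−ζ²)) = 41%, ζ = −ln(0.41)/√(π²+ln²(0.41)) = 0.273.
Characteristic equation s² + 5.5s + 7K_p = 0 gives ζ = 5.5/(2√(7K_p)).
Setting ζ = 0.273: √(7K_p) = 5.5/(2·0.273) = 10.07, so K_p = 101.5/7 = 14.5.

K_p = 14.5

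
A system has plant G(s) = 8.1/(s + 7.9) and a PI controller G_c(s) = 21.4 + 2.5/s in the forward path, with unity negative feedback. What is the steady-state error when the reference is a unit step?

The open loop G_c(s)G(s) has a pole at the origin (type 1), so the static position error constant is infinite and e_ss = 1/(1+∞) = 0.

0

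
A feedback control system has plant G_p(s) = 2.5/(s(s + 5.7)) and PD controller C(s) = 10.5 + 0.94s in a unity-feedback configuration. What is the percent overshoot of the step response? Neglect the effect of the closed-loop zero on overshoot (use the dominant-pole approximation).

1.85%

Forward path: (10.5 + 0.94s)·2.5/(s(s+5.7)). The closed-loop characteristic equation is s² + (5.7 + 2.5·0.94)s + 2.5·10.5 = 0.
That is s² + 8.05s + 26.25 = 0, so ω_n = 5.123 rad/s and ζ = 8.05/(2·5.123) = 0.7856.
%OS = 100·exp(−πζ/√(1−ζ²)) = 1.85%.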